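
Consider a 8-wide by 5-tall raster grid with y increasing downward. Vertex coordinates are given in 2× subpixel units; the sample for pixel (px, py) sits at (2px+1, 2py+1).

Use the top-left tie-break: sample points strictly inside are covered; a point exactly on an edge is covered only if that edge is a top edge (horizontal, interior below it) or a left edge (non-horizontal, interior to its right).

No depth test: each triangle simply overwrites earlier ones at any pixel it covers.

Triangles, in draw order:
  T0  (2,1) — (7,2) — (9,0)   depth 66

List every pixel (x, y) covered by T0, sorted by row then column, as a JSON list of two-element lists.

T0:
  2·area = 12  (B↔C swapped to make it positive)
  edge (2, 1)→(9, 0): d=(7,-1) top-left  bias=+0
  edge (9, 0)→(7, 2): d=(-2,2) right/bottom  bias=-1
  edge (7, 2)→(2, 1): d=(-5,-1) top-left  bias=+0
    (1,0)@(3, 1): e=[1,10,1] → #
    (2,0)@(5, 1): e=[3,6,3] → #
    (3,0)@(7, 1): e=[5,2,5] → #
    (4,0)@(9, 1): e=[7,-2,7] → ·
    (1,1)@(3, 3): e=[15,6,-9] → ·
    (2,1)@(5, 3): e=[17,2,-7] → ·
    (3,1)@(7, 3): e=[19,-2,-5] → ·
  covered (3 px):
    · # # # · · · ·
    · · · · · · · ·
    · · · · · · · ·
    · · · · · · · ·
    · · · · · · · ·

Answer: [[1,0],[2,0],[3,0]]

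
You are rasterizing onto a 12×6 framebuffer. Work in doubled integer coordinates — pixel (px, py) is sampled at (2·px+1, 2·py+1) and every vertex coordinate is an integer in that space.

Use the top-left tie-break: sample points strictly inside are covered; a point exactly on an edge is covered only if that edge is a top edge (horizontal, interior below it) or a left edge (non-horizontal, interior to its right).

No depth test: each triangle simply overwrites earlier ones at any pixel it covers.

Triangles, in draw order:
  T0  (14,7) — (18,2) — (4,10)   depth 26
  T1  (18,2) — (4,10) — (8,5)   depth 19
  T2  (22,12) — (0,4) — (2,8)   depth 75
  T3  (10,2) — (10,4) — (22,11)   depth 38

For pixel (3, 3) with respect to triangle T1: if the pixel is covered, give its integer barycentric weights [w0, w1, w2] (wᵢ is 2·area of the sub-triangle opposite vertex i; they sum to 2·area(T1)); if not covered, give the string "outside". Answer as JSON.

T0:
  2·area = 38  (B↔C swapped to make it positive)
  edge (14, 7)→(4, 10): d=(-10,3) right/bottom  bias=-1
  edge (4, 10)→(18, 2): d=(14,-8) top-left  bias=+0
  edge (18, 2)→(14, 7): d=(-4,5) right/bottom  bias=-1
    (8,1)@(17, 3): e=[31,6,1] → █
    (9,1)@(19, 3): e=[25,22,-9] → ·
    (6,2)@(13, 5): e=[23,2,13] → █
    (7,2)@(15, 5): e=[17,18,3] → █
    (8,2)@(17, 5): e=[11,34,-7] → ·
    (5,3)@(11, 7): e=[9,14,15] → █
    (7,3)@(15, 7): e=[-3,46,-5] → ·
    (3,4)@(7, 9): e=[1,10,27] → █
    (4,4)@(9, 9): e=[-5,26,17] → ·
    (5,4)@(11, 9): e=[-11,42,7] → ·
    (6,4)@(13, 9): e=[-17,58,-3] → ·
    (3,5)@(7, 11): e=[-19,38,19] → ·
  covered (6 px):
    · · · · · · · · · · · ·
    · · · · · · · · █ · · ·
    · · · · · · █ █ · · · ·
    · · · · · █ █ · · · · ·
    · · · █ · · · · · · · ·
    · · · · · · · · · · · ·
T1:
  2·area = 38
  edge (18, 2)→(4, 10): d=(-14,8) right/bottom  bias=-1
  edge (4, 10)→(8, 5): d=(4,-5) top-left  bias=+0
  edge (8, 5)→(18, 2): d=(10,-3) top-left  bias=+0
    (7,1)@(15, 3): e=[10,27,1] → █
    (8,1)@(17, 3): e=[-6,37,7] → ·
    (4,2)@(9, 5): e=[30,5,3] → █
    (5,2)@(11, 5): e=[14,15,9] → █
    (6,2)@(13, 5): e=[-2,25,15] → ·
    (7,2)@(15, 5): e=[-18,35,21] → ·
    (3,3)@(7, 7): e=[18,3,17] → █
    (5,3)@(11, 7): e=[-14,23,29] → ·
    (2,4)@(5, 9): e=[6,1,31] → █
    (3,4)@(7, 9): e=[-10,11,37] → ·
    (4,4)@(9, 9): e=[-26,21,43] → ·
    (2,5)@(5, 11): e=[-22,9,51] → ·
  covered (6 px):
    · · · · · · · · · · · ·
    · · · · · · · █ · · · ·
    · · · · █ █ · · · · · ·
    · · · █ █ · · · · · · ·
    · · █ · · · · · · · · ·
    · · · · · · · · · · · ·
T2:
  2·area = 72  (B↔C swapped to make it positive)
  edge (22, 12)→(2, 8): d=(-20,-4) top-left  bias=+0
  edge (2, 8)→(0, 4): d=(-2,-4) top-left  bias=+0
  edge (0, 4)→(22, 12): d=(22,8) right/bottom  bias=-1
    (0,2)@(1, 5): e=[56,2,14] → █
    (1,2)@(3, 5): e=[64,10,-2] → ·
    (0,3)@(1, 7): e=[16,-2,58] → ·
    (1,3)@(3, 7): e=[24,6,42] → █
    (2,3)@(5, 7): e=[32,14,26] → █
    (3,3)@(7, 7): e=[40,22,10] → █
    (4,3)@(9, 7): e=[48,30,-6] → ·
    (1,4)@(3, 9): e=[-16,2,86] → ·
    (2,4)@(5, 9): e=[-8,10,70] → ·
    (3,4)@(7, 9): e=[0,18,54] → █  [on edge]
    (4,4)@(9, 9): e=[8,26,38] → █
    (5,4)@(11, 9): e=[16,34,22] → █
    (8,5)@(17, 11): e=[0,54,18] → █  [on edge]
  covered (10 px):
    · · · · · · · · · · · ·
    · · · · · · · · · · · ·
    █ · · · · · · · · · · ·
    · █ █ █ · · · · · · · ·
    · · · █ █ █ █ · · · · ·
    · · · · · · · · █ █ · ·
T3:
  2·area = 24  (B↔C swapped to make it positive)
  edge (10, 2)→(22, 11): d=(12,9) right/bottom  bias=-1
  edge (22, 11)→(10, 4): d=(-12,-7) top-left  bias=+0
  edge (10, 4)→(10, 2): d=(0,-2) top-left  bias=+0
    (5,1)@(11, 3): e=[3,19,2] → █
    (6,1)@(13, 3): e=[-15,33,6] → ·
    (5,2)@(11, 5): e=[27,-5,2] → ·
    (6,2)@(13, 5): e=[9,9,6] → █
    (7,2)@(15, 5): e=[-9,23,10] → ·
    (6,3)@(13, 7): e=[33,-15,6] → ·
    (9,4)@(19, 9): e=[3,3,18] → █
    (10,4)@(21, 9): e=[-15,17,22] → ·
    (9,5)@(19, 11): e=[27,-21,18] → ·
  covered (3 px):
    · · · · · · · · · · · ·
    · · · · · █ · · · · · ·
    · · · · · · █ · · · · ·
    · · · · · · · · · · · ·
    · · · · · · · · · █ · ·
    · · · · · · · · · · · ·

Answer: [3,17,18]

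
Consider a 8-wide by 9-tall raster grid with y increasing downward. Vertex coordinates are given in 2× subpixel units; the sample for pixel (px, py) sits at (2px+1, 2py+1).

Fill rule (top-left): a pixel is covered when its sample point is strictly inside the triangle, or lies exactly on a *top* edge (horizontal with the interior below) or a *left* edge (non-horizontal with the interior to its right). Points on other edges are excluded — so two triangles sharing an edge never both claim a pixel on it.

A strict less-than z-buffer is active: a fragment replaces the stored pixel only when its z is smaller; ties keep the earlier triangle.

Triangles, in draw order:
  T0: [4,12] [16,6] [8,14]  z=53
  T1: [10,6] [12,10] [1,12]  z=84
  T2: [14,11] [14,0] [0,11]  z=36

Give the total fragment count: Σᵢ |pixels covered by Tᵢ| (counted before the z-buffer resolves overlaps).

T0:
  2·area = 48
  edge (4, 12)→(16, 6): d=(12,-6) top-left  bias=+0
  edge (16, 6)→(8, 14): d=(-8,8) right/bottom  bias=-1
  edge (8, 14)→(4, 12): d=(-4,-2) top-left  bias=+0
    (7,3)@(15, 7): e=[6,0,42] → ·  [on edge]
    (5,4)@(11, 9): e=[6,16,26] → █
    (6,4)@(13, 9): e=[18,0,30] → ·  [on edge]
    (3,5)@(7, 11): e=[6,32,10] → █
    (4,5)@(9, 11): e=[18,16,14] → █
    (5,5)@(11, 11): e=[30,0,18] → ·  [on edge]
    (3,6)@(7, 13): e=[30,16,2] → █
    (4,6)@(9, 13): e=[42,0,6] → ·  [on edge]
    (3,7)@(7, 15): e=[54,0,-6] → ·  [on edge]
    (2,8)@(5, 17): e=[66,0,-18] → ·  [on edge]
  covered (4 px):
    · · · · · · · ·
    · · · · · · · ·
    · · · · · · · ·
    · · · · · · · ·
    · · · · · █ · ·
    · · · █ █ · · ·
    · · · █ · · · ·
    · · · · · · · ·
    · · · · · · · ·
T1:
  2·area = 48
  edge (10, 6)→(12, 10): d=(2,4) right/bottom  bias=-1
  edge (12, 10)→(1, 12): d=(-11,2) right/bottom  bias=-1
  edge (1, 12)→(10, 6): d=(9,-6) top-left  bias=+0
    (4,3)@(9, 7): e=[6,39,3] → █
    (5,3)@(11, 7): e=[-2,35,15] → ·
    (3,4)@(7, 9): e=[18,21,9] → █
    (5,4)@(11, 9): e=[2,13,33] → █
    (6,4)@(13, 9): e=[-6,9,45] → ·
    (1,5)@(3, 11): e=[38,7,3] → █
    (2,5)@(5, 11): e=[30,3,15] → █
    (3,5)@(7, 11): e=[22,-1,27] → ·
    (4,5)@(9, 11): e=[14,-5,39] → ·
    (5,5)@(11, 11): e=[6,-9,51] → ·
    (1,6)@(3, 13): e=[42,-15,21] → ·
    (2,6)@(5, 13): e=[34,-19,33] → ·
  covered (6 px):
    · · · · · · · ·
    · · · · · · · ·
    · · · · · · · ·
    · · · · █ · · ·
    · · · █ █ █ · ·
    · █ █ · · · · ·
    · · · · · · · ·
    · · · · · · · ·
    · · · · · · · ·
T2:
  2·area = 154  (B↔C swapped to make it positive)
  edge (14, 11)→(0, 11): d=(-14,0) right/bottom  bias=-1
  edge (0, 11)→(14, 0): d=(14,-11) top-left  bias=+0
  edge (14, 0)→(14, 11): d=(0,11) right/bottom  bias=-1
    (6,0)@(13, 1): e=[140,3,11] → █
    (7,0)@(15, 1): e=[140,25,-11] → ·
    (5,1)@(11, 3): e=[112,9,33] → █
    (7,1)@(15, 3): e=[112,53,-11] → ·
    (4,2)@(9, 5): e=[84,15,55] → █
    (7,2)@(15, 5): e=[84,81,-11] → ·
    (3,3)@(7, 7): e=[56,21,77] → █
    (7,3)@(15, 7): e=[56,109,-11] → ·
    (1,4)@(3, 9): e=[28,5,121] → █
    (2,4)@(5, 9): e=[28,27,99] → █
    (7,4)@(15, 9): e=[28,137,-11] → ·
    (0,5)@(1, 11): e=[0,11,143] → ·  [on edge]
    (1,5)@(3, 11): e=[0,33,121] → ·  [on edge]
    (2,5)@(5, 11): e=[0,55,99] → ·  [on edge]
    (3,5)@(7, 11): e=[0,77,77] → ·  [on edge]
    (4,5)@(9, 11): e=[0,99,55] → ·  [on edge]
    (5,5)@(11, 11): e=[0,121,33] → ·  [on edge]
    (6,5)@(13, 11): e=[0,143,11] → ·  [on edge]
    (7,5)@(15, 11): e=[0,165,-11] → ·  [on edge]
  covered (16 px):
    · · · · · · █ ·
    · · · · · █ █ ·
    · · · · █ █ █ ·
    · · · █ █ █ █ ·
    · █ █ █ █ █ █ ·
    · · · · · · · ·
    · · · · · · · ·
    · · · · · · · ·
    · · · · · · · ·

Answer: 26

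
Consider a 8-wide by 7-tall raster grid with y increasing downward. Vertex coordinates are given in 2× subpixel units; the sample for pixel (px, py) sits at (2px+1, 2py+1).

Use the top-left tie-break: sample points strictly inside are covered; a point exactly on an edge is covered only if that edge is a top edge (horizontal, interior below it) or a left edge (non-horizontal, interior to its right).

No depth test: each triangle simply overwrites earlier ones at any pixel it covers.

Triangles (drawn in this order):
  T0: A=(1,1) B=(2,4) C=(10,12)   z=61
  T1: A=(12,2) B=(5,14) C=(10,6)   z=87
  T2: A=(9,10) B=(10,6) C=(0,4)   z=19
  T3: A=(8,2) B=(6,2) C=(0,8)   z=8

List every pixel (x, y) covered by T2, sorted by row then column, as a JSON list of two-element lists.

T0:
  2·area = 16  (B↔C swapped to make it positive)
  edge (1, 1)→(10, 12): d=(9,11) right/bottom  bias=-1
  edge (10, 12)→(2, 4): d=(-8,-8) top-left  bias=+0
  edge (2, 4)→(1, 1): d=(-1,-3) top-left  bias=+0
    (0,0)@(1, 1): e=[0,16,0] → ·  [on edge]
    (0,1)@(1, 3): e=[18,0,-2] → ·  [on edge]
    (1,2)@(3, 5): e=[14,0,2] → #  [on edge]
    (2,2)@(5, 5): e=[-8,16,8] → ·
    (1,3)@(3, 7): e=[32,-16,0] → ·  [on edge]
    (2,3)@(5, 7): e=[10,0,6] → #  [on edge]
    (3,3)@(7, 7): e=[-12,16,12] → ·
    (2,4)@(5, 9): e=[28,-16,4] → ·
    (3,4)@(7, 9): e=[6,0,10] → #  [on edge]
    (4,4)@(9, 9): e=[-16,16,16] → ·
    (3,5)@(7, 11): e=[24,-16,8] → ·
    (4,5)@(9, 11): e=[2,0,14] → #  [on edge]
    (2,6)@(5, 13): e=[64,-48,0] → ·  [on edge]
    (5,6)@(11, 13): e=[-2,0,18] → ·  [on edge]
  covered (4 px):
    · · · · · · · ·
    · · · · · · · ·
    · # · · · · · ·
    · · # · · · · ·
    · · · # · · · ·
    · · · · # · · ·
    · · · · · · · ·
T1:
  2·area = 4  (B↔C swapped to make it positive)
  edge (12, 2)→(10, 6): d=(-2,4) right/bottom  bias=-1
  edge (10, 6)→(5, 14): d=(-5,8) right/bottom  bias=-1
  edge (5, 14)→(12, 2): d=(7,-12) top-left  bias=+0
  covered (0 px):
    · · · · · · · ·
    · · · · · · · ·
    · · · · · · · ·
    · · · · · · · ·
    · · · · · · · ·
    · · · · · · · ·
    · · · · · · · ·
T2:
  2·area = 42  (B↔C swapped to make it positive)
  edge (9, 10)→(0, 4): d=(-9,-6) top-left  bias=+0
  edge (0, 4)→(10, 6): d=(10,2) right/bottom  bias=-1
  edge (10, 6)→(9, 10): d=(-1,4) right/bottom  bias=-1
    (1,2)@(3, 5): e=[9,4,29] → #
    (2,2)@(5, 5): e=[21,0,21] → ·  [on edge]
    (1,3)@(3, 7): e=[-9,24,27] → ·
    (2,3)@(5, 7): e=[3,20,19] → #
    (3,3)@(7, 7): e=[15,16,11] → #
    (4,3)@(9, 7): e=[27,12,3] → #
    (5,3)@(11, 7): e=[39,8,-5] → ·
    (7,3)@(15, 7): e=[63,0,-21] → ·  [on edge]
    (2,4)@(5, 9): e=[-15,40,17] → ·
    (3,4)@(7, 9): e=[-3,36,9] → ·
    (4,4)@(9, 9): e=[9,32,1] → #
    (5,4)@(11, 9): e=[21,28,-7] → ·
  covered (5 px):
    · · · · · · · ·
    · · · · · · · ·
    · # · · · · · ·
    · · # # # · · ·
    · · · · # · · ·
    · · · · · · · ·
    · · · · · · · ·
T3:
  2·area = 12  (B↔C swapped to make it positive)
  edge (8, 2)→(0, 8): d=(-8,6) right/bottom  bias=-1
  edge (0, 8)→(6, 2): d=(6,-6) top-left  bias=+0
  edge (6, 2)→(8, 2): d=(2,0) top-left  bias=+0
    (3,0)@(7, 1): e=[14,0,-2] → ·  [on edge]
    (2,1)@(5, 3): e=[10,0,2] → #  [on edge]
    (3,1)@(7, 3): e=[-2,12,2] → ·
    (1,2)@(3, 5): e=[6,0,6] → #  [on edge]
    (2,2)@(5, 5): e=[-6,12,6] → ·
    (0,3)@(1, 7): e=[2,0,10] → #  [on edge]
    (1,3)@(3, 7): e=[-10,12,10] → ·
    (0,4)@(1, 9): e=[-14,12,14] → ·
  covered (3 px):
    · · · · · · · ·
    · · # · · · · ·
    · # · · · · · ·
    # · · · · · · ·
    · · · · · · · ·
    · · · · · · · ·
    · · · · · · · ·

Answer: [[1,2],[2,3],[3,3],[4,3],[4,4]]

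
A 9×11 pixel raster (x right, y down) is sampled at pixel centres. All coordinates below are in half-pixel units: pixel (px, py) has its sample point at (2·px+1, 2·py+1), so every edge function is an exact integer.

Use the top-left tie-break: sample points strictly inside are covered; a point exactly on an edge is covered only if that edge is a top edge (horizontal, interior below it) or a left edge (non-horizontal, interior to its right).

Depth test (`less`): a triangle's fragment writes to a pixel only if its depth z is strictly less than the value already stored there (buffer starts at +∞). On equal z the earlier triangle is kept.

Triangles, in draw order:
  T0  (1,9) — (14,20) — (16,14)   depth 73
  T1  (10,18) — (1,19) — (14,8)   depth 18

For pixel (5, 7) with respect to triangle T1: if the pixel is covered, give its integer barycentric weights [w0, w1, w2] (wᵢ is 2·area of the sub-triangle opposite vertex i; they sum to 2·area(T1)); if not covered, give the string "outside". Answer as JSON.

T0:
  2·area = 100  (B↔C swapped to make it positive)
  edge (1, 9)→(16, 14): d=(15,5) right/bottom  bias=-1
  edge (16, 14)→(14, 20): d=(-2,6) right/bottom  bias=-1
  edge (14, 20)→(1, 9): d=(-13,-11) top-left  bias=+0
    (0,4)@(1, 9): e=[0,100,0] → ·  [on edge]
    (2,5)@(5, 11): e=[10,72,18] → #
    (3,5)@(7, 11): e=[0,60,40] → ·  [on edge]
    (8,5)@(17, 11): e=[-50,0,150] → ·  [on edge]
    (2,6)@(5, 13): e=[40,68,-8] → ·
    (3,6)@(7, 13): e=[30,56,14] → #
    (4,6)@(9, 13): e=[20,44,36] → #
    (5,6)@(11, 13): e=[10,32,58] → #
    (6,6)@(13, 13): e=[0,20,80] → ·  [on edge]
    (3,7)@(7, 15): e=[60,52,-12] → ·
    (4,7)@(9, 15): e=[50,40,10] → #
    (6,7)@(13, 15): e=[30,16,54] → #
    (7,8)@(15, 17): e=[50,0,50] → ·  [on edge]
  covered (11 px):
    · · · · · · · · ·
    · · · · · · · · ·
    · · · · · · · · ·
    · · · · · · · · ·
    · · · · · · · · ·
    · · # · · · · · ·
    · · · # # # · · ·
    · · · · # # # # ·
    · · · · · # # · ·
    · · · · · · # · ·
    · · · · · · · · ·
T1:
  2·area = 86
  edge (10, 18)→(1, 19): d=(-9,1) right/bottom  bias=-1
  edge (1, 19)→(14, 8): d=(13,-11) top-left  bias=+0
  edge (14, 8)→(10, 18): d=(-4,10) right/bottom  bias=-1
    (6,4)@(13, 9): e=[78,2,6] → #
    (7,4)@(15, 9): e=[76,24,-14] → ·
    (5,5)@(11, 11): e=[62,6,18] → #
    (6,5)@(13, 11): e=[60,28,-2] → ·
    (4,6)@(9, 13): e=[46,10,30] → #
    (6,6)@(13, 13): e=[42,54,-10] → ·
    (3,7)@(7, 15): e=[30,14,42] → #
    (6,7)@(13, 15): e=[24,80,-18] → ·
    (2,8)@(5, 17): e=[14,18,54] → #
    (5,8)@(11, 17): e=[8,84,-6] → ·
    (0,9)@(1, 19): e=[0,0,86] → ·  [on edge]
    (2,9)@(5, 19): e=[-4,44,46] → ·
  covered (10 px):
    · · · · · · · · ·
    · · · · · · · · ·
    · · · · · · · · ·
    · · · · · · · · ·
    · · · · · · # · ·
    · · · · · # · · ·
    · · · · # # · · ·
    · · · # # # · · ·
    · · # # # · · · ·
    · · · · · · · · ·
    · · · · · · · · ·

Answer: [58,2,26]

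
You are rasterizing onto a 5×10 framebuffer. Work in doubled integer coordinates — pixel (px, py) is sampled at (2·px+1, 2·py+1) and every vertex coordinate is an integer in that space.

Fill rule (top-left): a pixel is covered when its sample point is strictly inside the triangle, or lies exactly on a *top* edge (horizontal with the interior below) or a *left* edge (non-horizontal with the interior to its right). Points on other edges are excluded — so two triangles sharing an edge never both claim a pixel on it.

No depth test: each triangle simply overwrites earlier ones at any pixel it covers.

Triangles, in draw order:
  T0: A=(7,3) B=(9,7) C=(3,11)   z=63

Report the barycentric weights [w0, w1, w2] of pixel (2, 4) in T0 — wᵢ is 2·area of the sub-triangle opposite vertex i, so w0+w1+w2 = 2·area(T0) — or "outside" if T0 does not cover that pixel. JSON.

T0:
  2·area = 32
  edge (7, 3)→(9, 7): d=(2,4) right/bottom  bias=-1
  edge (9, 7)→(3, 11): d=(-6,4) right/bottom  bias=-1
  edge (3, 11)→(7, 3): d=(4,-8) top-left  bias=+0
    (3,1)@(7, 3): e=[0,32,0] → ·  [on edge]
    (3,2)@(7, 5): e=[4,20,8] → █
    (4,2)@(9, 5): e=[-4,12,24] → ·
    (2,3)@(5, 7): e=[16,16,0] → █  [on edge]
    (4,3)@(9, 7): e=[0,0,32] → ·  [on edge]
    (2,4)@(5, 9): e=[20,4,8] → █
    (3,4)@(7, 9): e=[12,-4,24] → ·
    (1,5)@(3, 11): e=[32,0,0] → ·  [on edge]
    (2,5)@(5, 11): e=[24,-8,16] → ·
    (0,7)@(1, 15): e=[48,-16,0] → ·  [on edge]
  covered (4 px):
    · · · · ·
    · · · · ·
    · · · █ ·
    · · █ █ ·
    · · █ · ·
    · · · · ·
    · · · · ·
    · · · · ·
    · · · · ·
    · · · · ·

Final: [4,8,20]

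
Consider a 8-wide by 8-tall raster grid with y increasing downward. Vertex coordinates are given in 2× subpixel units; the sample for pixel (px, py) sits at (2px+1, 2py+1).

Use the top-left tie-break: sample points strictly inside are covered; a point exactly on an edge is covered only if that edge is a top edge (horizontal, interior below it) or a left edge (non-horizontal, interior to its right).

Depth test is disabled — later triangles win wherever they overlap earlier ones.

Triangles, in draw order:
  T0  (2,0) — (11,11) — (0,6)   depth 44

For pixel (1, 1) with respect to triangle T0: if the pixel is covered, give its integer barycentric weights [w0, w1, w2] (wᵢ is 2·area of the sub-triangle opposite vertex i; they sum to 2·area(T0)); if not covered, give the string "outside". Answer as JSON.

T0:
  2·area = 76
  edge (2, 0)→(11, 11): d=(9,11) right/bottom  bias=-1
  edge (11, 11)→(0, 6): d=(-11,-5) top-left  bias=+0
  edge (0, 6)→(2, 0): d=(2,-6) top-left  bias=+0
    (0,1)@(1, 3): e=[38,38,0] → #  [on edge]
    (1,1)@(3, 3): e=[16,48,12] → #
    (2,1)@(5, 3): e=[-6,58,24] → ·
    (0,2)@(1, 5): e=[56,16,4] → #
    (2,2)@(5, 5): e=[12,36,28] → #
    (3,2)@(7, 5): e=[-10,46,40] → ·
    (0,3)@(1, 7): e=[74,-6,8] → ·
    (1,3)@(3, 7): e=[52,4,20] → #
    (3,3)@(7, 7): e=[8,24,44] → #
    (4,3)@(9, 7): e=[-14,34,56] → ·
    (1,4)@(3, 9): e=[70,-18,24] → ·
    (2,4)@(5, 9): e=[48,-8,36] → ·
    (5,5)@(11, 11): e=[0,0,76] → ·  [on edge]
  covered (10 px):
    · · · · · · · ·
    # # · · · · · ·
    # # # · · · · ·
    · # # # · · · ·
    · · · # # · · ·
    · · · · · · · ·
    · · · · · · · ·
    · · · · · · · ·

Result: [48,12,16]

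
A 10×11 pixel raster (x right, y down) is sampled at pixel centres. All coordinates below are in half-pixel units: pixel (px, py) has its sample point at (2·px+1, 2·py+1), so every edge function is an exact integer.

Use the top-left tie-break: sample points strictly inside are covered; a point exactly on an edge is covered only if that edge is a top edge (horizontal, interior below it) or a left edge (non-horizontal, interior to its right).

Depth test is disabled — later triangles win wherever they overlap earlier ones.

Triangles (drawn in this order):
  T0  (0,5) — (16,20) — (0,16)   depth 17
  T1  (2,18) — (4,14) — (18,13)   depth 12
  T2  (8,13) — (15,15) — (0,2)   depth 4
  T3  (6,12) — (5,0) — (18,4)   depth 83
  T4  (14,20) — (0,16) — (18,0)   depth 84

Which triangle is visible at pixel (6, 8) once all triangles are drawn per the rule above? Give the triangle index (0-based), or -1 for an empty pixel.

T0:
  2·area = 176
  edge (0, 5)→(16, 20): d=(16,15) right/bottom  bias=-1
  edge (16, 20)→(0, 16): d=(-16,-4) top-left  bias=+0
  edge (0, 16)→(0, 5): d=(0,-11) top-left  bias=+0
    (0,3)@(1, 7): e=[17,148,11] → █
    (1,3)@(3, 7): e=[-13,156,33] → ·
    (0,4)@(1, 9): e=[49,116,11] → █
    (1,4)@(3, 9): e=[19,124,33] → █
    (2,4)@(5, 9): e=[-11,132,55] → ·
    (0,5)@(1, 11): e=[81,84,11] → █
    (2,5)@(5, 11): e=[21,100,55] → █
    (3,5)@(7, 11): e=[-9,108,77] → ·
    (0,6)@(1, 13): e=[113,52,11] → █
    (3,6)@(7, 13): e=[23,76,77] → █
    (4,6)@(9, 13): e=[-7,84,99] → ·
    (0,7)@(1, 15): e=[145,20,11] → █
  covered (20 px):
    · · · · · · · · · ·
    · · · · · · · · · ·
    · · · · · · · · · ·
    █ · · · · · · · · ·
    █ █ · · · · · · · ·
    █ █ █ · · · · · · ·
    █ █ █ █ · · · · · ·
    █ █ █ █ █ · · · · ·
    · · █ █ █ █ · · · ·
    · · · · · · █ · · ·
    · · · · · · · · · ·
T1:
  2·area = 54
  edge (2, 18)→(4, 14): d=(2,-4) top-left  bias=+0
  edge (4, 14)→(18, 13): d=(14,-1) top-left  bias=+0
  edge (18, 13)→(2, 18): d=(-16,5) right/bottom  bias=-1
    (2,7)@(5, 15): e=[6,15,33] → █
    (3,7)@(7, 15): e=[14,17,23] → █
    (4,7)@(9, 15): e=[22,19,13] → █
    (5,7)@(11, 15): e=[30,21,3] → █
    (6,7)@(13, 15): e=[38,23,-7] → ·
    (1,8)@(3, 17): e=[2,41,11] → █
    (3,8)@(7, 17): e=[18,45,-9] → ·
    (4,8)@(9, 17): e=[26,47,-19] → ·
    (5,8)@(11, 17): e=[34,49,-29] → ·
    (1,9)@(3, 19): e=[6,69,-21] → ·
    (2,9)@(5, 19): e=[14,71,-31] → ·
  covered (6 px):
    · · · · · · · · · ·
    · · · · · · · · · ·
    · · · · · · · · · ·
    · · · · · · · · · ·
    · · · · · · · · · ·
    · · · · · · · · · ·
    · · · · · · · · · ·
    · · █ █ █ █ · · · ·
    · █ █ · · · · · · ·
    · · · · · · · · · ·
    · · · · · · · · · ·
T2:
  2·area = 61  (B↔C swapped to make it positive)
  edge (8, 13)→(0, 2): d=(-8,-11) top-left  bias=+0
  edge (0, 2)→(15, 15): d=(15,13) right/bottom  bias=-1
  edge (15, 15)→(8, 13): d=(-7,-2) top-left  bias=+0
    (0,1)@(1, 3): e=[3,2,56] → █
    (1,1)@(3, 3): e=[25,-24,60] → ·
    (0,2)@(1, 5): e=[-13,32,42] → ·
    (1,2)@(3, 5): e=[9,6,46] → █
    (2,2)@(5, 5): e=[31,-20,50] → ·
    (1,3)@(3, 7): e=[-7,36,32] → ·
    (2,3)@(5, 7): e=[15,10,36] → █
    (3,3)@(7, 7): e=[37,-16,40] → ·
    (2,4)@(5, 9): e=[-1,40,22] → ·
    (3,4)@(7, 9): e=[21,14,26] → █
    (4,4)@(9, 9): e=[43,-12,30] → ·
    (0,5)@(1, 11): e=[-61,122,0] → ·  [on edge]
    (7,7)@(15, 15): e=[61,0,0] → ·  [on edge]
  covered (8 px):
    · · · · · · · · · ·
    █ · · · · · · · · ·
    · █ · · · · · · · ·
    · · █ · · · · · · ·
    · · · █ · · · · · ·
    · · · █ █ · · · · ·
    · · · · █ █ · · · ·
    · · · · · · · · · ·
    · · · · · · · · · ·
    · · · · · · · · · ·
    · · · · · · · · · ·
T3:
  2·area = 152
  edge (6, 12)→(5, 0): d=(-1,-12) top-left  bias=+0
  edge (5, 0)→(18, 4): d=(13,4) right/bottom  bias=-1
  edge (18, 4)→(6, 12): d=(-12,8) right/bottom  bias=-1
    (3,0)@(7, 1): e=[23,5,124] → █
    (4,0)@(9, 1): e=[47,-3,108] → ·
    (3,1)@(7, 3): e=[21,31,100] → █
    (4,1)@(9, 3): e=[45,23,84] → █
    (5,1)@(11, 3): e=[69,15,68] → █
    (6,1)@(13, 3): e=[93,7,52] → █
    (7,1)@(15, 3): e=[117,-1,36] → ·
    (3,2)@(7, 5): e=[19,57,76] → █
    (7,2)@(15, 5): e=[115,25,12] → █
    (8,2)@(17, 5): e=[139,17,-4] → ·
    (3,3)@(7, 7): e=[17,83,52] → █
    (7,3)@(15, 7): e=[113,51,-12] → ·
  covered (17 px):
    · · · █ · · · · · ·
    · · · █ █ █ █ · · ·
    · · · █ █ █ █ █ · ·
    · · · █ █ █ █ · · ·
    · · · █ █ · · · · ·
    · · · █ · · · · · ·
    · · · · · · · · · ·
    · · · · · · · · · ·
    · · · · · · · · · ·
    · · · · · · · · · ·
    · · · · · · · · · ·
T4:
  2·area = 296
  edge (14, 20)→(0, 16): d=(-14,-4) top-left  bias=+0
  edge (0, 16)→(18, 0): d=(18,-16) top-left  bias=+0
  edge (18, 0)→(14, 20): d=(-4,20) right/bottom  bias=-1
    (8,0)@(17, 1): e=[278,2,16] → █
    (9,0)@(19, 1): e=[286,34,-24] → ·
    (7,1)@(15, 3): e=[242,6,48] → █
    (9,1)@(19, 3): e=[258,70,-32] → ·
    (6,2)@(13, 5): e=[206,10,80] → █
    (8,2)@(17, 5): e=[222,74,0] → ·  [on edge]
    (5,3)@(11, 7): e=[170,14,112] → █
    (8,3)@(17, 7): e=[194,110,-8] → ·
    (4,4)@(9, 9): e=[134,18,144] → █
    (8,4)@(17, 9): e=[166,146,-16] → ·
    (3,5)@(7, 11): e=[98,22,176] → █
    (8,5)@(17, 11): e=[138,182,-24] → ·
    (7,7)@(15, 15): e=[74,222,0] → ·  [on edge]
  covered (36 px):
    · · · · · · · · █ ·
    · · · · · · · █ █ ·
    · · · · · · █ █ · ·
    · · · · · █ █ █ · ·
    · · · · █ █ █ █ · ·
    · · · █ █ █ █ █ · ·
    · · █ █ █ █ █ █ · ·
    · █ █ █ █ █ █ · · ·
    · · █ █ █ █ █ · · ·
    · · · · · █ █ · · ·
    · · · · · · · · · ·

Z-buffer (winner per pixel, '.' = empty):
  . . . 3 . . . . 4 .
  2 . . 3 3 3 3 4 4 .
  . 2 . 3 3 3 4 4 . .
  0 . 2 3 3 4 4 4 . .
  0 0 . 3 4 4 4 4 . .
  0 0 0 4 4 4 4 4 . .
  0 0 4 4 4 4 4 4 . .
  0 4 4 4 4 4 4 . . .
  . 1 4 4 4 4 4 . . .
  . . . . . 4 4 . . .
  . . . . . . . . . .

Result: 4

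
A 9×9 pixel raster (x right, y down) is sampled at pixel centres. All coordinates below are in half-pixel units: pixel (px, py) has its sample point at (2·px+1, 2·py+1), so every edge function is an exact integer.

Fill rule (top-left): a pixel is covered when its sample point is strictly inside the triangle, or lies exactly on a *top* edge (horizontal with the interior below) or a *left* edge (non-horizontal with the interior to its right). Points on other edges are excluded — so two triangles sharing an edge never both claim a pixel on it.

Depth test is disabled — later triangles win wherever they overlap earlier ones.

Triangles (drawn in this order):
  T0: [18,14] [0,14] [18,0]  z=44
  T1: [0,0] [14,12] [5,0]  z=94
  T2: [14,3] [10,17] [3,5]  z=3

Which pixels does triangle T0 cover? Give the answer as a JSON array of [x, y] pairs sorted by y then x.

T0:
  2·area = 252
  edge (18, 14)→(0, 14): d=(-18,0) right/bottom  bias=-1
  edge (0, 14)→(18, 0): d=(18,-14) top-left  bias=+0
  edge (18, 0)→(18, 14): d=(0,14) right/bottom  bias=-1
    (8,0)@(17, 1): e=[234,4,14] → █
    (7,1)@(15, 3): e=[198,12,42] → █
    (6,2)@(13, 5): e=[162,20,70] → █
    (4,3)@(9, 7): e=[126,0,126] → █  [on edge]
    (5,3)@(11, 7): e=[126,28,98] → █
    (3,4)@(7, 9): e=[90,8,154] → █
    (2,5)@(5, 11): e=[54,16,182] → █
    (1,6)@(3, 13): e=[18,24,210] → █
    (1,7)@(3, 15): e=[-18,60,210] → ·
    (2,7)@(5, 15): e=[-18,88,182] → ·
    (3,7)@(7, 15): e=[-18,116,154] → ·
    (4,7)@(9, 15): e=[-18,144,126] → ·
  covered (32 px):
    · · · · · · · · █
    · · · · · · · █ █
    · · · · · · █ █ █
    · · · · █ █ █ █ █
    · · · █ █ █ █ █ █
    · · █ █ █ █ █ █ █
    · █ █ █ █ █ █ █ █
    · · · · · · · · ·
    · · · · · · · · ·
T1:
  2·area = 60  (B↔C swapped to make it positive)
  edge (0, 0)→(5, 0): d=(5,0) top-left  bias=+0
  edge (5, 0)→(14, 12): d=(9,12) right/bottom  bias=-1
  edge (14, 12)→(0, 0): d=(-14,-12) top-left  bias=+0
    (1,0)@(3, 1): e=[5,33,22] → █
    (2,0)@(5, 1): e=[5,9,46] → █
    (3,0)@(7, 1): e=[5,-15,70] → ·
    (1,1)@(3, 3): e=[15,51,-6] → ·
    (2,1)@(5, 3): e=[15,27,18] → █
    (3,1)@(7, 3): e=[15,3,42] → █
    (4,1)@(9, 3): e=[15,-21,66] → ·
    (2,2)@(5, 5): e=[25,45,-10] → ·
    (3,2)@(7, 5): e=[25,21,14] → █
    (4,2)@(9, 5): e=[25,-3,38] → ·
    (3,3)@(7, 7): e=[35,39,-14] → ·
    (4,3)@(9, 7): e=[35,15,10] → █
  covered (8 px):
    · █ █ · · · · · ·
    · · █ █ · · · · ·
    · · · █ · · · · ·
    · · · · █ · · · ·
    · · · · · █ · · ·
    · · · · · · █ · ·
    · · · · · · · · ·
    · · · · · · · · ·
    · · · · · · · · ·
T2:
  2·area = 146
  edge (14, 3)→(10, 17): d=(-4,14) right/bottom  bias=-1
  edge (10, 17)→(3, 5): d=(-7,-12) top-left  bias=+0
  edge (3, 5)→(14, 3): d=(11,-2) top-left  bias=+0
    (1,2)@(3, 5): e=[146,0,0] → █  [on edge]
    (2,2)@(5, 5): e=[118,24,4] → █
    (3,2)@(7, 5): e=[90,48,8] → █
    (4,2)@(9, 5): e=[62,72,12] → █
    (5,2)@(11, 5): e=[34,96,16] → █
    (6,2)@(13, 5): e=[6,120,20] → █
    (7,2)@(15, 5): e=[-22,144,24] → ·
    (1,3)@(3, 7): e=[138,-14,22] → ·
    (2,3)@(5, 7): e=[110,10,26] → █
    (6,3)@(13, 7): e=[-2,106,42] → ·
    (2,4)@(5, 9): e=[102,-4,48] → ·
    (3,4)@(7, 9): e=[74,20,52] → █
  covered (19 px):
    · · · · · · · · ·
    · · · · · · · · ·
    · █ █ █ █ █ █ · ·
    · · █ █ █ █ · · ·
    · · · █ █ █ · · ·
    · · · █ █ █ · · ·
    · · · · █ █ · · ·
    · · · · █ · · · ·
    · · · · · · · · ·

Answer: [[8,0],[7,1],[8,1],[6,2],[7,2],[8,2],[4,3],[5,3],[6,3],[7,3],[8,3],[3,4],[4,4],[5,4],[6,4],[7,4],[8,4],[2,5],[3,5],[4,5],[5,5],[6,5],[7,5],[8,5],[1,6],[2,6],[3,6],[4,6],[5,6],[6,6],[7,6],[8,6]]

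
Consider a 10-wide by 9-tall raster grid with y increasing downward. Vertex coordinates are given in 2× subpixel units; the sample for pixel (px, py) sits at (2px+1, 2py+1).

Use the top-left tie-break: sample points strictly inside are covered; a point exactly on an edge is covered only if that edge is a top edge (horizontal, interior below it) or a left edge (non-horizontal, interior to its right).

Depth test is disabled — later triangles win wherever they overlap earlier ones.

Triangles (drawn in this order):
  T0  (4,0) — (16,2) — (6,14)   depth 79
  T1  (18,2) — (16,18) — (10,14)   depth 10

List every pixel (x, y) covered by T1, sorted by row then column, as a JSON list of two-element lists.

T0:
  2·area = 164
  edge (4, 0)→(16, 2): d=(12,2) right/bottom  bias=-1
  edge (16, 2)→(6, 14): d=(-10,12) right/bottom  bias=-1
  edge (6, 14)→(4, 0): d=(-2,-14) top-left  bias=+0
    (2,0)@(5, 1): e=[10,142,12] → █
    (3,0)@(7, 1): e=[6,118,40] → █
    (4,0)@(9, 1): e=[2,94,68] → █
    (5,0)@(11, 1): e=[-2,70,96] → ·
    (2,1)@(5, 3): e=[34,122,8] → █
    (5,1)@(11, 3): e=[22,50,92] → █
    (6,1)@(13, 3): e=[18,26,120] → █
    (7,1)@(15, 3): e=[14,2,148] → █
    (8,1)@(17, 3): e=[10,-22,176] → ·
    (2,2)@(5, 5): e=[58,102,4] → █
    (7,2)@(15, 5): e=[38,-18,144] → ·
    (2,3)@(5, 7): e=[82,82,0] → █  [on edge]
  covered (21 px):
    · · █ █ █ · · · · ·
    · · █ █ █ █ █ █ · ·
    · · █ █ █ █ █ · · ·
    · · █ █ █ █ · · · ·
    · · · █ █ · · · · ·
    · · · █ · · · · · ·
    · · · · · · · · · ·
    · · · · · · · · · ·
    · · · · · · · · · ·
T1:
  2·area = 104
  edge (18, 2)→(16, 18): d=(-2,16) right/bottom  bias=-1
  edge (16, 18)→(10, 14): d=(-6,-4) top-left  bias=+0
  edge (10, 14)→(18, 2): d=(8,-12) top-left  bias=+0
    (8,2)@(17, 5): e=[10,82,12] → █
    (9,2)@(19, 5): e=[-22,90,36] → ·
    (7,3)@(15, 7): e=[38,62,4] → █
    (9,3)@(19, 7): e=[-26,78,52] → ·
    (7,4)@(15, 9): e=[34,50,20] → █
    (9,4)@(19, 9): e=[-30,66,68] → ·
    (6,5)@(13, 11): e=[62,30,12] → █
    (8,5)@(17, 11): e=[-2,46,60] → ·
    (5,6)@(11, 13): e=[90,10,4] → █
    (8,6)@(17, 13): e=[-6,34,76] → ·
    (5,7)@(11, 15): e=[86,-2,20] → ·
    (6,7)@(13, 15): e=[54,6,44] → █
  covered (13 px):
    · · · · · · · · · ·
    · · · · · · · · · ·
    · · · · · · · · █ ·
    · · · · · · · █ █ ·
    · · · · · · · █ █ ·
    · · · · · · █ █ · ·
    · · · · · █ █ █ · ·
    · · · · · · █ █ · ·
    · · · · · · · █ · ·

Result: [[8,2],[7,3],[8,3],[7,4],[8,4],[6,5],[7,5],[5,6],[6,6],[7,6],[6,7],[7,7],[7,8]]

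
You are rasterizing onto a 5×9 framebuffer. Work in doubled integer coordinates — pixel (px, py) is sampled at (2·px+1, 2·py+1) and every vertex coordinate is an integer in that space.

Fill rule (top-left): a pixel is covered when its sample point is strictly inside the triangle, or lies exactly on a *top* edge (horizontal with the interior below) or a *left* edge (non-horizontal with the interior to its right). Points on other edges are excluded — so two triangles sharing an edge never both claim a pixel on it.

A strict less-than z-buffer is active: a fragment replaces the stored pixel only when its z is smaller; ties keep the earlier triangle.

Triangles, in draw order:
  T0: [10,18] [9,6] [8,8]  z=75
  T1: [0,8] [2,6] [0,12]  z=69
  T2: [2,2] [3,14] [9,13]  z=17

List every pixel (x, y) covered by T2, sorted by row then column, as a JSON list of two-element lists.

T0:
  2·area = 14  (B↔C swapped to make it positive)
  edge (10, 18)→(8, 8): d=(-2,-10) top-left  bias=+0
  edge (8, 8)→(9, 6): d=(1,-2) top-left  bias=+0
  edge (9, 6)→(10, 18): d=(1,12) right/bottom  bias=-1
    (3,1)@(7, 3): e=[0,-7,21] → ·  [on edge]
    (4,3)@(9, 7): e=[12,1,1] → █
    (4,4)@(9, 9): e=[8,3,3] → █
    (4,5)@(9, 11): e=[4,5,5] → █
    (4,6)@(9, 13): e=[0,7,7] → █  [on edge]
    (4,7)@(9, 15): e=[-4,9,9] → ·
  covered (4 px):
    · · · · ·
    · · · · ·
    · · · · ·
    · · · · █
    · · · · █
    · · · · █
    · · · · █
    · · · · ·
    · · · · ·
T1:
  2·area = 8
  edge (0, 8)→(2, 6): d=(2,-2) top-left  bias=+0
  edge (2, 6)→(0, 12): d=(-2,6) right/bottom  bias=-1
  edge (0, 12)→(0, 8): d=(0,-4) top-left  bias=+0
    (3,0)@(7, 1): e=[0,-20,28] → ·  [on edge]
    (1,1)@(3, 3): e=[-4,0,12] → ·  [on edge]
    (2,1)@(5, 3): e=[0,-12,20] → ·  [on edge]
    (1,2)@(3, 5): e=[0,-4,12] → ·  [on edge]
    (0,3)@(1, 7): e=[0,4,4] → █  [on edge]
    (1,3)@(3, 7): e=[4,-8,12] → ·
    (0,4)@(1, 9): e=[4,0,4] → ·  [on edge]
  covered (1 px):
    · · · · ·
    · · · · ·
    · · · · ·
    █ · · · ·
    · · · · ·
    · · · · ·
    · · · · ·
    · · · · ·
    · · · · ·
T2:
  2·area = 73  (B↔C swapped to make it positive)
  edge (2, 2)→(9, 13): d=(7,11) right/bottom  bias=-1
  edge (9, 13)→(3, 14): d=(-6,1) right/bottom  bias=-1
  edge (3, 14)→(2, 2): d=(-1,-12) top-left  bias=+0
    (1,2)@(3, 5): e=[10,54,9] → █
    (2,2)@(5, 5): e=[-12,52,33] → ·
    (1,3)@(3, 7): e=[24,42,7] → █
    (2,3)@(5, 7): e=[2,40,31] → █
    (3,3)@(7, 7): e=[-20,38,55] → ·
    (1,4)@(3, 9): e=[38,30,5] → █
    (3,4)@(7, 9): e=[-6,26,53] → ·
    (1,5)@(3, 11): e=[52,18,3] → █
    (3,5)@(7, 11): e=[8,14,51] → █
    (4,5)@(9, 11): e=[-14,12,75] → ·
    (1,6)@(3, 13): e=[66,6,1] → █
    (4,6)@(9, 13): e=[0,0,73] → ·  [on edge]
  covered (11 px):
    · · · · ·
    · · · · ·
    · █ · · ·
    · █ █ · ·
    · █ █ · ·
    · █ █ █ ·
    · █ █ █ ·
    · · · · ·
    · · · · ·

Answer: [[1,2],[1,3],[2,3],[1,4],[2,4],[1,5],[2,5],[3,5],[1,6],[2,6],[3,6]]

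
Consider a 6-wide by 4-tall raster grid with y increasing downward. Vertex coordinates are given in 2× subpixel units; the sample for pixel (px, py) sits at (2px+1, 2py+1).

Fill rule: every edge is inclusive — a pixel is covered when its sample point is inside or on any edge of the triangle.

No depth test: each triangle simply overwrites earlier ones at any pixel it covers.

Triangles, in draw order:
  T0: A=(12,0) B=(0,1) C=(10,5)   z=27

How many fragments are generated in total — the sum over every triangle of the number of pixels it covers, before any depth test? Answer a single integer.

T0:
  2·area = 58  (B↔C swapped to make it positive)
  edge (12, 0)→(10, 5): d=(-2,5) inclusive
  edge (10, 5)→(0, 1): d=(-10,-4) inclusive
  edge (0, 1)→(12, 0): d=(12,-1) inclusive
    (0,0)@(1, 1): e=[53,4,1] → █
    (1,0)@(3, 1): e=[43,12,3] → █
    (2,0)@(5, 1): e=[33,20,5] → █
    (3,0)@(7, 1): e=[23,28,7] → █
    (4,0)@(9, 1): e=[13,36,9] → █
    (5,0)@(11, 1): e=[3,44,11] → █
    (0,1)@(1, 3): e=[49,-16,25] → ·
    (1,1)@(3, 3): e=[39,-8,27] → ·
    (2,1)@(5, 3): e=[29,0,29] → █  [on edge]
    (5,1)@(11, 3): e=[-1,24,35] → ·
    (2,2)@(5, 5): e=[25,-20,53] → ·
    (3,2)@(7, 5): e=[15,-12,55] → ·
  covered (9 px):
    █ █ █ █ █ █
    · · █ █ █ ·
    · · · · · ·
    · · · · · ·

Result: 9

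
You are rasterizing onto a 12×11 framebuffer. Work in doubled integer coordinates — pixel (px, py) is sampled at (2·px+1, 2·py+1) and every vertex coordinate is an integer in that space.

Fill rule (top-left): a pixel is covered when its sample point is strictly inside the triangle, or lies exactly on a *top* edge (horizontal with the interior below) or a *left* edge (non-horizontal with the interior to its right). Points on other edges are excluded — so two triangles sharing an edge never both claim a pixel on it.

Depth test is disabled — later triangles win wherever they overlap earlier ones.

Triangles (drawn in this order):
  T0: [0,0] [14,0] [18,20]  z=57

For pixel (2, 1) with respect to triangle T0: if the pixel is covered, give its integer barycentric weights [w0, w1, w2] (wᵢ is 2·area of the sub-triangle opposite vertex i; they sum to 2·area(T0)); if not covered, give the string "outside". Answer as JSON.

T0:
  2·area = 280
  edge (0, 0)→(14, 0): d=(14,0) top-left  bias=+0
  edge (14, 0)→(18, 20): d=(4,20) right/bottom  bias=-1
  edge (18, 20)→(0, 0): d=(-18,-20) top-left  bias=+0
    (0,0)@(1, 1): e=[14,264,2] → █
    (1,0)@(3, 1): e=[14,224,42] → █
    (2,0)@(5, 1): e=[14,184,82] → █
    (3,0)@(7, 1): e=[14,144,122] → █
    (4,0)@(9, 1): e=[14,104,162] → █
    (5,0)@(11, 1): e=[14,64,202] → █
    (6,0)@(13, 1): e=[14,24,242] → █
    (7,0)@(15, 1): e=[14,-16,282] → ·
    (0,1)@(1, 3): e=[42,272,-34] → ·
    (1,1)@(3, 3): e=[42,232,6] → █
    (7,1)@(15, 3): e=[42,-8,246] → ·
    (1,2)@(3, 5): e=[70,240,-30] → ·
    (7,2)@(15, 5): e=[70,0,210] → ·  [on edge]
    (8,7)@(17, 15): e=[210,0,70] → ·  [on edge]
  covered (34 px):
    █ █ █ █ █ █ █ · · · · ·
    · █ █ █ █ █ █ · · · · ·
    · · █ █ █ █ █ · · · · ·
    · · · █ █ █ █ █ · · · ·
    · · · · █ █ █ █ · · · ·
    · · · · · █ █ █ · · · ·
    · · · · · · █ █ · · · ·
    · · · · · · · █ · · · ·
    · · · · · · · · █ · · ·
    · · · · · · · · · · · ·
    · · · · · · · · · · · ·

Answer: [192,46,42]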